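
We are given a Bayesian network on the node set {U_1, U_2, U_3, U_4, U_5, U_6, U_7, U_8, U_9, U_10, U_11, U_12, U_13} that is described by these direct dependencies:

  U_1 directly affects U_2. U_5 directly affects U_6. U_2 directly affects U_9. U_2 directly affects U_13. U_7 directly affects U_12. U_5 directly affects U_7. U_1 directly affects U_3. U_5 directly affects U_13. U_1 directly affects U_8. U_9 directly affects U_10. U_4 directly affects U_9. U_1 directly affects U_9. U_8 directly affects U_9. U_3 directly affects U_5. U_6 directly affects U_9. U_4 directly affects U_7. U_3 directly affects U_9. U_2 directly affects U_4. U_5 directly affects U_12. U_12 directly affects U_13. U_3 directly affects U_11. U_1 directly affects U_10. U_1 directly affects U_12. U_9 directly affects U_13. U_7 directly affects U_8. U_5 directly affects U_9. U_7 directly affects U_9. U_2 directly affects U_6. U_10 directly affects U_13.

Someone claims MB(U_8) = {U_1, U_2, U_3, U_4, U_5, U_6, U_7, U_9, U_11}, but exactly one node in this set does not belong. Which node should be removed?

U_8 has parents U_1, U_7.
Ch(U_8) = {U_9}.
Other parents of U_8's children:
  U_9 also has parents U_1, U_2, U_3, U_4, U_5, U_6, U_7.
MB(U_8) = {U_1, U_2, U_3, U_4, U_5, U_6, U_7, U_9}.
U_11 is neither a parent, child, nor co-parent of U_8, so it does not belong.

U_11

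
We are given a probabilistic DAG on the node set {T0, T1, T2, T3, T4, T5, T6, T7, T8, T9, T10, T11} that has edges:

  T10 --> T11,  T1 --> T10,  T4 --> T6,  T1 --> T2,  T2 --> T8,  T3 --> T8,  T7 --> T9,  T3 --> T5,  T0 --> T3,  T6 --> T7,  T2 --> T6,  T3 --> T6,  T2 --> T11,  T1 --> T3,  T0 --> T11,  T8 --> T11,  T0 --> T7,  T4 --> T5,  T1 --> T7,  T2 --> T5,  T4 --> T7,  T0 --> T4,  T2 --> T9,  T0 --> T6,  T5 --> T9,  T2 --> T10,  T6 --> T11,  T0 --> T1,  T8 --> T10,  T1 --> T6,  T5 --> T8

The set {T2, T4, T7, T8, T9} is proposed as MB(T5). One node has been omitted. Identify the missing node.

T5 has parents T2, T3, T4.
Ch(T5) = {T8, T9}.
Other parents of T5's children:
  T8's other parents are T2, T3.
  T9's other parents are T2, T7.
MB(T5) = {T2, T3, T4, T7, T8, T9}.
Comparing with the claimed set, T3 is missing.

T3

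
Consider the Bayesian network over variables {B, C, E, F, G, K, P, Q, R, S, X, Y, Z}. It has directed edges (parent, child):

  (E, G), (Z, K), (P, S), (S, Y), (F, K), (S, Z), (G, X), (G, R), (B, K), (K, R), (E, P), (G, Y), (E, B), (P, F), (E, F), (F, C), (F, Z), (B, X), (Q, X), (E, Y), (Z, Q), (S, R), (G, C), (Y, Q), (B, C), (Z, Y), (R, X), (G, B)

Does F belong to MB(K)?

F is a parent of K.
So F ∈ MB(K).

Yes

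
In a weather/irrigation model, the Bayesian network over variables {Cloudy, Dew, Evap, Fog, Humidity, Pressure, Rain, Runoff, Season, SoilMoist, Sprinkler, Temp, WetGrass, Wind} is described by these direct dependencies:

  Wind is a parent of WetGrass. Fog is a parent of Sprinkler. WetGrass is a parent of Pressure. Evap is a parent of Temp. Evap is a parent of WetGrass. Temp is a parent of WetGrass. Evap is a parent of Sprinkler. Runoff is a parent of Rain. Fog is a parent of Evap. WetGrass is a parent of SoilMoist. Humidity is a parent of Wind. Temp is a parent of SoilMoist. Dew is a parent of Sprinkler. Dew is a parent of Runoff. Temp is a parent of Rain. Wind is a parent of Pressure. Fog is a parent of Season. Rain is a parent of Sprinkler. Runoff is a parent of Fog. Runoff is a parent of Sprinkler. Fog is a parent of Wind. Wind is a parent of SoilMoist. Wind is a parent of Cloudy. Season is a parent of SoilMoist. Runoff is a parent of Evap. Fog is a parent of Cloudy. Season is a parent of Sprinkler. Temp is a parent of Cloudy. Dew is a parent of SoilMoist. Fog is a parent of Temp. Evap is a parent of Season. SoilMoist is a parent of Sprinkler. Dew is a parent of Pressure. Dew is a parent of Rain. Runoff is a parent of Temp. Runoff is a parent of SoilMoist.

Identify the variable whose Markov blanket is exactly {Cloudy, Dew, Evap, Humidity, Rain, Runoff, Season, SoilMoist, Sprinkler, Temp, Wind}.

Fog

The target node must have every member of {Cloudy, Dew, Evap, Humidity, Rain, Runoff, Season, SoilMoist, Sprinkler, Temp, Wind} as a parent, child, or co-parent, and no others.
Parents of Fog: Runoff; children: Cloudy, Evap, Season, Sprinkler, Temp, Wind; co-parents: Dew, Evap, Humidity, Rain, Runoff, Season, SoilMoist, Temp, Wind.
These exactly cover the given set, so the node is Fog.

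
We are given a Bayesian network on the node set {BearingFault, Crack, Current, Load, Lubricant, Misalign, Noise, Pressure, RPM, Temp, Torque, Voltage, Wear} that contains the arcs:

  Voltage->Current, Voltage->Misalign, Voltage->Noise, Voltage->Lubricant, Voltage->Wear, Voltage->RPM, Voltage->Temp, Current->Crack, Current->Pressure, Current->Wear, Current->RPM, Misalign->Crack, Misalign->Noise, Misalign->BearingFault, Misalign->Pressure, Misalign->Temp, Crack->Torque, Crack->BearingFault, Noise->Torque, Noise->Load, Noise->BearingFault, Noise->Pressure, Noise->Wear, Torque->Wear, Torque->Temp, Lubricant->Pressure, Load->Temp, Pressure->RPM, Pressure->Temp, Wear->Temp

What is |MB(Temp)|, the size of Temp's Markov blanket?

Temp's parents: Load, Misalign, Pressure, Torque, Voltage, Wear.
Temp's children: none.
With no children, Temp has no spouses; the co-parent set is empty.
MB(Temp) = {Load, Misalign, Pressure, Torque, Voltage, Wear}, which has 6 nodes.

6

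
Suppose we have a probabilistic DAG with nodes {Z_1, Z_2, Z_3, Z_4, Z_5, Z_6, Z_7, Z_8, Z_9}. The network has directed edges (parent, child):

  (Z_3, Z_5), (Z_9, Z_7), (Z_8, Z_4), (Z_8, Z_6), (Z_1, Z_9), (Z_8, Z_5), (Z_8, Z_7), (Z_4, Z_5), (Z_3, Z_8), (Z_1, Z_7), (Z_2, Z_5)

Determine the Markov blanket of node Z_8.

By definition, MB(Z_8) is built from Z_8's parents, Z_8's children, and the co-parents of Z_8.
Z_8 has parent Z_3.
Z_8's children: Z_4, Z_5, Z_6, Z_7.
Co-parents of Z_8 (other parents of its children):
  Z_7: Z_1, Z_9
  Z_4: —
  Z_6: —
  Z_5: Z_2, Z_3, Z_4
MB(Z_8) = {Z_1, Z_2, Z_3, Z_4, Z_5, Z_6, Z_7, Z_9}.

{Z_1, Z_2, Z_3, Z_4, Z_5, Z_6, Z_7, Z_9}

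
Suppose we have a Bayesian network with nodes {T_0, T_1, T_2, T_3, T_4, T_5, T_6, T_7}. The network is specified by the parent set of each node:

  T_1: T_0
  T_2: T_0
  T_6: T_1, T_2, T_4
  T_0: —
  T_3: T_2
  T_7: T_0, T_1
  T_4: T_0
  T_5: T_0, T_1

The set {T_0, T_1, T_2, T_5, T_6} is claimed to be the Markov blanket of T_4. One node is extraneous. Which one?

Recall MB(v) = parents ∪ children ∪ spouses, where spouses are the other parents of v's children.
T_4 has child T_6.
T_4 has parent T_0.
Parents of each child, excluding T_4:
  T_6 also has parents T_1, T_2.
MB(T_4) = {T_0, T_1, T_2, T_6}.
T_5 is neither a parent, child, nor co-parent of T_4, so it does not belong.

T_5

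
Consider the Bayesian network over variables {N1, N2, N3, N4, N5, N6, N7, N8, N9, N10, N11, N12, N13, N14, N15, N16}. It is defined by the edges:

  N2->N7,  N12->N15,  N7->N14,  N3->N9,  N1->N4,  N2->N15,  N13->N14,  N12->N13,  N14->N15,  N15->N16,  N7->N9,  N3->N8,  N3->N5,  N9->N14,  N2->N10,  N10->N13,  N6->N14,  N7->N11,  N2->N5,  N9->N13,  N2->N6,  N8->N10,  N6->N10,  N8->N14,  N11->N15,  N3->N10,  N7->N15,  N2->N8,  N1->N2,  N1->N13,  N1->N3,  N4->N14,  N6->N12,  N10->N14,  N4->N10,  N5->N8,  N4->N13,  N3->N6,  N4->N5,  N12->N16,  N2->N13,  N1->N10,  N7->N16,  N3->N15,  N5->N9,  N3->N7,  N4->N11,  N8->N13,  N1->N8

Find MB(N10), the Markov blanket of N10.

{N1, N2, N3, N4, N6, N7, N8, N9, N12, N13, N14}

A node's Markov blanket = Pa ∪ Ch ∪ (parents of Ch other than the node itself).
Ch(N10) = {N13, N14}.
Pa(N10) = {N1, N2, N3, N4, N6, N8}.
For each child, the remaining parents (spouses of N10):
  N13: N1, N2, N4, N8, N9, N12
  N14: N4, N6, N7, N8, N9, N13
Union: {N1, N2, N3, N4, N6, N8} ∪ {N13, N14} ∪ {N1, N2, N4, N6, N7, N8, N9, N12, N13} = {N1, N2, N3, N4, N6, N7, N8, N9, N12, N13, N14}.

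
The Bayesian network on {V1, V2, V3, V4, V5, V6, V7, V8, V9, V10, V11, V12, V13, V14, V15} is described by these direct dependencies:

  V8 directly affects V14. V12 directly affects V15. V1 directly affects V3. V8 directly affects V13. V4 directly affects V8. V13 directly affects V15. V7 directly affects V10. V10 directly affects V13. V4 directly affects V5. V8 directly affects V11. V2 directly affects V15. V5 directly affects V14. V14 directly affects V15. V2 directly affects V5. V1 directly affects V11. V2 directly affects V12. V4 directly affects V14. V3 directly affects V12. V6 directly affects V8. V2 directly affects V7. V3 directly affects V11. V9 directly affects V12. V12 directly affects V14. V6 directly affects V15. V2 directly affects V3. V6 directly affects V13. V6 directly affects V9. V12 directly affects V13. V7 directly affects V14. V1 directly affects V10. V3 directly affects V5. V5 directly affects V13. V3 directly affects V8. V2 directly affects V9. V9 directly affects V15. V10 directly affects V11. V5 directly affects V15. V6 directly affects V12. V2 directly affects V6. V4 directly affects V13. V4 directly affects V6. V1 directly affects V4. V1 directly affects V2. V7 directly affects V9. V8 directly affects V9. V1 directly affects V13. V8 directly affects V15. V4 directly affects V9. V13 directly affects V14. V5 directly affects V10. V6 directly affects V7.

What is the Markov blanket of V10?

{V1, V3, V4, V5, V6, V7, V8, V11, V12, V13}

Recall MB(v) = parents ∪ children ∪ spouses, where spouses are the other parents of v's children.
Pa(V10) = {V1, V5, V7}.
Ch(V10) = {V11, V13}.
Co-parents of V10 (other parents of its children):
  V11's other parents are V1, V3, V8.
  parents(V13) \ {V10} = {V1, V4, V5, V6, V8, V12}.
Union: {V1, V5, V7} ∪ {V11, V13} ∪ {V1, V3, V4, V5, V6, V8, V12} = {V1, V3, V4, V5, V6, V7, V8, V11, V12, V13}.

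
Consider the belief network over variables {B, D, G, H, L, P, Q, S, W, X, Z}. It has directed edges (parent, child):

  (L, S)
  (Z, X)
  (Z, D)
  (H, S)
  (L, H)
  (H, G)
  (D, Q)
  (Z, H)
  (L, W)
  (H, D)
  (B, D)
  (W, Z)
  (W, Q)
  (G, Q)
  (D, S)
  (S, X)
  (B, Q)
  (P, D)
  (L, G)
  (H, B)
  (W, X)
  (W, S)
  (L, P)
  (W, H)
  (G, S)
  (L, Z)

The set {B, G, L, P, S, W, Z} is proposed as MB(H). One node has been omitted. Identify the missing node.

D

Parents of H: L, W, Z.
H's children: B, D, G, S.
Other parents of H's children:
  B: no additional parents.
  parents(G) \ {H} = {L}.
  D's other parents are B, P, Z.
  parents(S) \ {H} = {D, G, L, W}.
MB(H) = {B, D, G, L, P, S, W, Z}.
Comparing with the claimed set, D is missing.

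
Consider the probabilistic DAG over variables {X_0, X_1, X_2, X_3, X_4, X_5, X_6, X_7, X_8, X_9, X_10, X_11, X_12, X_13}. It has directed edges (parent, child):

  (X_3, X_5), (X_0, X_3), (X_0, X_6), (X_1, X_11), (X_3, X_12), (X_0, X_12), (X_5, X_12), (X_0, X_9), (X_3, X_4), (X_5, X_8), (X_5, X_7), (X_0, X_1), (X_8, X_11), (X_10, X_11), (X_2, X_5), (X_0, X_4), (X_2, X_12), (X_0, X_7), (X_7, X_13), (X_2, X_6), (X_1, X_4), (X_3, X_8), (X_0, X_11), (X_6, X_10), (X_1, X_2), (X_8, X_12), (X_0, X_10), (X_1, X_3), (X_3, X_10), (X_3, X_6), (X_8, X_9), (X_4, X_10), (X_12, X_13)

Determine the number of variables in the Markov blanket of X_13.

2

A node's Markov blanket = Pa ∪ Ch ∪ (parents of Ch other than the node itself).
X_13 has parents X_7, X_12.
X_13's children: none.
X_13 has no children, so there are no co-parents.
MB(X_13) = {X_7, X_12}, which has 2 nodes.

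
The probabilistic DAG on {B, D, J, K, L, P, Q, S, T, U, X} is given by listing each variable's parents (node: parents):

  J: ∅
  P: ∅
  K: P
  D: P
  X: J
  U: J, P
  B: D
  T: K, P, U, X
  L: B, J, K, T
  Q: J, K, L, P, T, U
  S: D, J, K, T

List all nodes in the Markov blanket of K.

{B, D, J, L, P, Q, S, T, U, X}

Recall MB(v) = parents ∪ children ∪ spouses, where spouses are the other parents of v's children.
Parents of K: P.
K has children L, Q, S, T.
Other parents of K's children:
  T: P, U, X
  L: B, J, T
  Q: J, L, P, T, U
  S: D, J, T
Taking the union gives {B, D, J, L, P, Q, S, T, U, X}.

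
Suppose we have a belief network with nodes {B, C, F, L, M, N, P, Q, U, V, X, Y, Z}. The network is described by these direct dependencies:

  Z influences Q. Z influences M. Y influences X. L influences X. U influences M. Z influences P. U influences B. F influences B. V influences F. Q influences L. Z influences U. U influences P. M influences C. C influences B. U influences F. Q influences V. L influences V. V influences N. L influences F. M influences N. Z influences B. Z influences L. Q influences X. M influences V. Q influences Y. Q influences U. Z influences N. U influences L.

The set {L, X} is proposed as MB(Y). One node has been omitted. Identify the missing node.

Q

By definition, MB(Y) is built from Y's parents, Y's children, and the co-parents of Y.
Y's parents: Q.
Ch(Y) = {X}.
Parents of each child, excluding Y:
  X: L, Q
MB(Y) = {L, Q, X}.
Comparing with the claimed set, Q is missing.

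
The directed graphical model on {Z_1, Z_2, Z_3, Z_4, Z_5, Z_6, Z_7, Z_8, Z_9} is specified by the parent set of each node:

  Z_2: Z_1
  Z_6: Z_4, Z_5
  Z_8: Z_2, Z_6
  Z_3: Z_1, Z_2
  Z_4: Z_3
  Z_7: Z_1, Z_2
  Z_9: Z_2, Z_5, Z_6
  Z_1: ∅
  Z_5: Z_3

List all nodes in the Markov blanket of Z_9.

{Z_2, Z_5, Z_6}

Recall MB(v) = parents ∪ children ∪ spouses, where spouses are the other parents of v's children.
Ch(Z_9) = {}.
Parents of Z_9: Z_2, Z_5, Z_6.
Z_9 has no children, so there are no co-parents.
So the Markov blanket of Z_9 is {Z_2, Z_5, Z_6}.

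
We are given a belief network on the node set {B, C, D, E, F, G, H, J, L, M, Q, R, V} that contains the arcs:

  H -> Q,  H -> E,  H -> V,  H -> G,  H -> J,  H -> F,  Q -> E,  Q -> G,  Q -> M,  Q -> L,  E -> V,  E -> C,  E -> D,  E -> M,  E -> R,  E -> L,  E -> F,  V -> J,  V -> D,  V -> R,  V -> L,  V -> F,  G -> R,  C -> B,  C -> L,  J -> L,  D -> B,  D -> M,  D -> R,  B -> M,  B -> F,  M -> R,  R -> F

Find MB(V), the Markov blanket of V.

{B, C, D, E, F, G, H, J, L, M, Q, R}

The Markov blanket of a node is its parents, its children, and the other parents of its children.
V has children D, F, J, L, R.
Parents of V: E, H.
Parents of each child, excluding V:
  J: H
  D: E
  R: D, E, G, M
  L: C, E, J, Q
  F: B, E, H, R
Taking the union gives {B, C, D, E, F, G, H, J, L, M, Q, R}.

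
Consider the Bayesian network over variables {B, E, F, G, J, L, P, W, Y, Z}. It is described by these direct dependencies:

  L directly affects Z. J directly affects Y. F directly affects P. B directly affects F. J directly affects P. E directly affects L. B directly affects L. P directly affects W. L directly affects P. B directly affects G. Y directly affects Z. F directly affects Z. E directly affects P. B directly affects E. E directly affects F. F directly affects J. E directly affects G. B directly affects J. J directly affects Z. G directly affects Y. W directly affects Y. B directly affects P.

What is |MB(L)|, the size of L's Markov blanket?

The Markov blanket of a node is its parents, its children, and the other parents of its children.
Children of L: P, Z.
Parents of L: B, E.
Co-parents of L (other parents of its children):
  parents(P) \ {L} = {B, E, F, J}.
  Z's other parents are F, J, Y.
MB(L) = {B, E, F, J, P, Y, Z}, which has 7 nodes.

7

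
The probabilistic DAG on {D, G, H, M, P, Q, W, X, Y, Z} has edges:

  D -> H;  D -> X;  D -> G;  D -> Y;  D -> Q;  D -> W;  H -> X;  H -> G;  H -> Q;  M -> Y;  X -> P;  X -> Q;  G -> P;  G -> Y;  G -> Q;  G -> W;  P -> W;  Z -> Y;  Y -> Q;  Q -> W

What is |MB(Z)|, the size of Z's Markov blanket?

A node's Markov blanket = Pa ∪ Ch ∪ (parents of Ch other than the node itself).
Z's parents: none.
Z has child Y.
Parents of each child, excluding Z:
  Y's other parents are D, G, M.
MB(Z) = {D, G, M, Y}, which has 4 nodes.

4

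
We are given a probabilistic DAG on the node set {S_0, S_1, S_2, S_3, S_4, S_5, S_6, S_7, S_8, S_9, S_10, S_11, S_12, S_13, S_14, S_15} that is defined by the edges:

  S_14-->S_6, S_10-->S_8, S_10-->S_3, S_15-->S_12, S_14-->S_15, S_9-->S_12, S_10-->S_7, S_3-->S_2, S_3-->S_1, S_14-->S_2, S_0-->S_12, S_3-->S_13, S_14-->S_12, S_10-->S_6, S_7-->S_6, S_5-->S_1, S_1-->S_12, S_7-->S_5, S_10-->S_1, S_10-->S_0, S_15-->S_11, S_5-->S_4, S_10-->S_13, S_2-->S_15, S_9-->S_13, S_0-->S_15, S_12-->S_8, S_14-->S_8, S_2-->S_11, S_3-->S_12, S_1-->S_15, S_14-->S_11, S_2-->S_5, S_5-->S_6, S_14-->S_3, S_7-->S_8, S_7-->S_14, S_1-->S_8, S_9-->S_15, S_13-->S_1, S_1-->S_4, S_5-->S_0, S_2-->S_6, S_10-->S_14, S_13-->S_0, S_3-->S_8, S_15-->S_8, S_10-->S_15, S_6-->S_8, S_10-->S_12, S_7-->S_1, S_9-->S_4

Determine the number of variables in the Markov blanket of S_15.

12

By definition, MB(S_15) is built from S_15's parents, S_15's children, and the co-parents of S_15.
Parents of S_15: S_0, S_1, S_2, S_9, S_10, S_14.
Children of S_15: S_8, S_11, S_12.
For each child, the remaining parents (spouses of S_15):
  S_12's other parents are S_0, S_1, S_3, S_9, S_10, S_14.
  parents(S_11) \ {S_15} = {S_2, S_14}.
  parents(S_8) \ {S_15} = {S_1, S_3, S_6, S_7, S_10, S_12, S_14}.
MB(S_15) = {S_0, S_1, S_2, S_3, S_6, S_7, S_8, S_9, S_10, S_11, S_12, S_14}, which has 12 nodes.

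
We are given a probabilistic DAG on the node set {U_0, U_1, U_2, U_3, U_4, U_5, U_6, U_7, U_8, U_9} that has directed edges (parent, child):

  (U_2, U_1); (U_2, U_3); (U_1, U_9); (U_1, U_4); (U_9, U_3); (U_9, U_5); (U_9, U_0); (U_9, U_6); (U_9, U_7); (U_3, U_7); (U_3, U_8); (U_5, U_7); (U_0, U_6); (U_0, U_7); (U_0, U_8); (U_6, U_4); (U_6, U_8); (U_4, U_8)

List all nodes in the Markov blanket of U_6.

Parents of U_6: U_0, U_9.
U_6's children: U_4, U_8.
For each child, the remaining parents (spouses of U_6):
  U_4's other parent is U_1.
  U_8 also has parents U_0, U_3, U_4.
Union: {U_0, U_9} ∪ {U_4, U_8} ∪ {U_0, U_1, U_3, U_4} = {U_0, U_1, U_3, U_4, U_8, U_9}.

{U_0, U_1, U_3, U_4, U_8, U_9}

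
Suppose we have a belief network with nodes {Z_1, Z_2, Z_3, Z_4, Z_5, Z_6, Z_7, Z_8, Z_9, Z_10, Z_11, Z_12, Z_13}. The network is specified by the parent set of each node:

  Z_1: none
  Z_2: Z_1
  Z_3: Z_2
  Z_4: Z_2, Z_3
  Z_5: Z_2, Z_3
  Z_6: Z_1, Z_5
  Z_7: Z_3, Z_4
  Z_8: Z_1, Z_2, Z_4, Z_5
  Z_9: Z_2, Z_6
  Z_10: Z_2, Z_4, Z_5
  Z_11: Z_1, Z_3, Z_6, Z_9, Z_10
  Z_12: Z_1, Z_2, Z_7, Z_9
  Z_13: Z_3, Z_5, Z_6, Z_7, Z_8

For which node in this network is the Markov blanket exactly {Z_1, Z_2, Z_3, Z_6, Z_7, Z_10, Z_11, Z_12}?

Z_9

The target node must have every member of {Z_1, Z_2, Z_3, Z_6, Z_7, Z_10, Z_11, Z_12} as a parent, child, or co-parent, and no others.
Parents of Z_9: Z_2, Z_6; children: Z_11, Z_12; co-parents: Z_1, Z_2, Z_3, Z_6, Z_7, Z_10.
These exactly cover the given set, so the node is Z_9.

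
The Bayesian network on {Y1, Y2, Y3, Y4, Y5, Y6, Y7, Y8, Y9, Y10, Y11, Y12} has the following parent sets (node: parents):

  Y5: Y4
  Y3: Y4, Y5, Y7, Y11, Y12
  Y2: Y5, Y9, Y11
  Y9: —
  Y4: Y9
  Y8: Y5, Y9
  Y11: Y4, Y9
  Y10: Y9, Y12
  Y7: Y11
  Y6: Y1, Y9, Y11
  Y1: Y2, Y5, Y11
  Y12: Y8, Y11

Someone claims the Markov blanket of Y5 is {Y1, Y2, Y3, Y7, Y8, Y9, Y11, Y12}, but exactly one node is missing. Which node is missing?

Parents of Y5: Y4.
Children of Y5: Y1, Y2, Y3, Y8.
Co-parents of Y5 (other parents of its children):
  Y8's other parent is Y9.
  Y2 also has parents Y9, Y11.
  Y1 also has parents Y2, Y11.
  Y3's other parents are Y4, Y7, Y11, Y12.
MB(Y5) = {Y1, Y2, Y3, Y4, Y7, Y8, Y9, Y11, Y12}.
Comparing with the claimed set, Y4 is missing.

Y4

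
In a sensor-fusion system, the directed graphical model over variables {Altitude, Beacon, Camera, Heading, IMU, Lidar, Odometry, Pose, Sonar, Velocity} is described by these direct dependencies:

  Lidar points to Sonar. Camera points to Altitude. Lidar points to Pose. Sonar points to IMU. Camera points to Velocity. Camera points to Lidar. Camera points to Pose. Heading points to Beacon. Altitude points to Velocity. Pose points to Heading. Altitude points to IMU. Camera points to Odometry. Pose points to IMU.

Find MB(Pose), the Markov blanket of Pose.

Pose has parents Camera, Lidar.
Pose has children Heading, IMU.
Other parents of Pose's children:
  Heading has no other parent.
  IMU's other parents are Altitude, Sonar.
Taking the union gives {Altitude, Camera, Heading, IMU, Lidar, Sonar}.

{Altitude, Camera, Heading, IMU, Lidar, Sonar}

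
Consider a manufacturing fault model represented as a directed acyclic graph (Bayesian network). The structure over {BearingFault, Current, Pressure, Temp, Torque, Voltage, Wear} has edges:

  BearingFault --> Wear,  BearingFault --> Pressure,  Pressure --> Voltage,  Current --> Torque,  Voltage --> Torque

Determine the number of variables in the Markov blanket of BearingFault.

Recall MB(v) = parents ∪ children ∪ spouses, where spouses are the other parents of v's children.
BearingFault's children: Pressure, Wear.
Pa(BearingFault) = {}.
For each child, the remaining parents (spouses of BearingFault):
  Wear: —
  Pressure: —
MB(BearingFault) = {Pressure, Wear}, which has 2 nodes.

2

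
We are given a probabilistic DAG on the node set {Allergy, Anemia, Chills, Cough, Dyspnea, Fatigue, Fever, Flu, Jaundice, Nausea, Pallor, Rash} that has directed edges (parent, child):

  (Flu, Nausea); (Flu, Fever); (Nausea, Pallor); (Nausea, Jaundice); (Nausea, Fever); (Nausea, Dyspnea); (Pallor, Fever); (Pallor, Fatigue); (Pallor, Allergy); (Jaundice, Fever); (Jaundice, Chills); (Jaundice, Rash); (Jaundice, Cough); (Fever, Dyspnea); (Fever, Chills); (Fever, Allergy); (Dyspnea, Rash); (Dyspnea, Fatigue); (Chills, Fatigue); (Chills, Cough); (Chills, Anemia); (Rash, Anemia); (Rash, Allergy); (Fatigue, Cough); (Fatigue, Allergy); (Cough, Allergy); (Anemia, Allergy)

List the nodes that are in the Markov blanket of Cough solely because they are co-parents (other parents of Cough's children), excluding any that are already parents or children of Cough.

{Anemia, Fever, Pallor, Rash}

Children of Cough: Allergy.
  Allergy also has parents Anemia, Fatigue, Fever, Pallor, Rash.
Excluding nodes already adjacent to Cough (Allergy, Chills, Fatigue, Jaundice), the co-parent-only contribution is {Anemia, Fever, Pallor, Rash}.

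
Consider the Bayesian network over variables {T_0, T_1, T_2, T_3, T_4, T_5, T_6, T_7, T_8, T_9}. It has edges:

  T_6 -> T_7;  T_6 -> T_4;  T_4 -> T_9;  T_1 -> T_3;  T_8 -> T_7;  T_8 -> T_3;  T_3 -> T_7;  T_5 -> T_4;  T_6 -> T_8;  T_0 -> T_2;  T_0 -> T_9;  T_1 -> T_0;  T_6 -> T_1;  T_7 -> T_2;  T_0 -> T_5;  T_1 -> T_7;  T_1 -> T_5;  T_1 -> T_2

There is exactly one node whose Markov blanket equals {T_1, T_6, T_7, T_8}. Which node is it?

The target node must have every member of {T_1, T_6, T_7, T_8} as a parent, child, or co-parent, and no others.
Parents of T_3: T_1, T_8; children: T_7; co-parents: T_1, T_6, T_8.
These exactly cover the given set, so the node is T_3.

T_3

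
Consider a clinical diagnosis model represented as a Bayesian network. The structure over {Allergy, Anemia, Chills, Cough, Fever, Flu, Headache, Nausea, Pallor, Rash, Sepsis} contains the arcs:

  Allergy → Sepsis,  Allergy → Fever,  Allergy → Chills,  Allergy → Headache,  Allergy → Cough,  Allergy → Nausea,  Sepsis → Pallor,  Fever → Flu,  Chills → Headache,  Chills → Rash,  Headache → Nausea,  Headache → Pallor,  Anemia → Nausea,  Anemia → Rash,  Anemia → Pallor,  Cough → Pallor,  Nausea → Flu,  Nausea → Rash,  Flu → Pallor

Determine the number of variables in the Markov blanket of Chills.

Recall MB(v) = parents ∪ children ∪ spouses, where spouses are the other parents of v's children.
Ch(Chills) = {Headache, Rash}.
Chills's parents: Allergy.
Other parents of Chills's children:
  parents(Headache) \ {Chills} = {Allergy}.
  Rash also has parents Anemia, Nausea.
MB(Chills) = {Allergy, Anemia, Headache, Nausea, Rash}, which has 5 nodes.

5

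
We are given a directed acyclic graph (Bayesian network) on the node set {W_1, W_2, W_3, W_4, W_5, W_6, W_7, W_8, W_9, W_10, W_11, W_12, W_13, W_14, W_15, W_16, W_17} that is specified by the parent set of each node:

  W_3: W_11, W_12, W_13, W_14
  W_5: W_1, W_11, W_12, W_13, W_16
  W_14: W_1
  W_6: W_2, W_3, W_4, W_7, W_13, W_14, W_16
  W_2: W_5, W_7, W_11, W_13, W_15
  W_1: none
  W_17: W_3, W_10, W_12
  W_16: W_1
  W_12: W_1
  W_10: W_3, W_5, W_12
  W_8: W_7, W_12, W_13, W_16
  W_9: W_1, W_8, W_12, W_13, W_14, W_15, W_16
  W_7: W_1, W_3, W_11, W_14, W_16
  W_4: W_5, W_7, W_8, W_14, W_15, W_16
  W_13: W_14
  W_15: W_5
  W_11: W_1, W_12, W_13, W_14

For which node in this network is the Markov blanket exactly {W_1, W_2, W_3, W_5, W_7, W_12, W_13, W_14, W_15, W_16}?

W_11

The target node must have every member of {W_1, W_2, W_3, W_5, W_7, W_12, W_13, W_14, W_15, W_16} as a parent, child, or co-parent, and no others.
Parents of W_11: W_1, W_12, W_13, W_14; children: W_2, W_3, W_5, W_7; co-parents: W_1, W_3, W_5, W_7, W_12, W_13, W_14, W_15, W_16.
These exactly cover the given set, so the node is W_11.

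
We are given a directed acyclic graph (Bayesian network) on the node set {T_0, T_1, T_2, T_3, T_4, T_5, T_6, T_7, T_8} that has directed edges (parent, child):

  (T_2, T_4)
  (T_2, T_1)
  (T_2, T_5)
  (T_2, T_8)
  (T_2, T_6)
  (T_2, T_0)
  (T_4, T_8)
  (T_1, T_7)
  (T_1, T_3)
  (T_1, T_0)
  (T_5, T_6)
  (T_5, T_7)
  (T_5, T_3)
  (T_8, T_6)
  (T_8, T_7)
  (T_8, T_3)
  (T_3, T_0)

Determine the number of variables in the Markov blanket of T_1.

A node's Markov blanket = Pa ∪ Ch ∪ (parents of Ch other than the node itself).
T_1 has children T_0, T_3, T_7.
T_1's parents: T_2.
Parents of each child, excluding T_1:
  parents(T_7) \ {T_1} = {T_5, T_8}.
  T_3 also has parents T_5, T_8.
  T_0 also has parents T_2, T_3.
MB(T_1) = {T_0, T_2, T_3, T_5, T_7, T_8}, which has 6 nodes.

6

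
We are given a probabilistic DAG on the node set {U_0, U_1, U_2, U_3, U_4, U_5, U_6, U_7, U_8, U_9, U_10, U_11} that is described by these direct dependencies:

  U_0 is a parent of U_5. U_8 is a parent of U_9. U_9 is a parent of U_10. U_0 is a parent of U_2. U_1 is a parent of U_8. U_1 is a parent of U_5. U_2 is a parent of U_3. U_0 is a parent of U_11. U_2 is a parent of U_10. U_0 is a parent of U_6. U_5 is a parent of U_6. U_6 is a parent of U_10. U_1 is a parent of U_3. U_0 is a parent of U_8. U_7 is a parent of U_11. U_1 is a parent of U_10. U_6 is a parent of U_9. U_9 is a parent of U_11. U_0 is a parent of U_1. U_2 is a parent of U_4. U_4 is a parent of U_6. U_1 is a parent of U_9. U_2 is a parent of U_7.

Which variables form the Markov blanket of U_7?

U_7 has parent U_2.
Ch(U_7) = {U_11}.
For each child, the remaining parents (spouses of U_7):
  U_11 also has parents U_0, U_9.
MB(U_7) = {U_0, U_2, U_9, U_11}.

{U_0, U_2, U_9, U_11}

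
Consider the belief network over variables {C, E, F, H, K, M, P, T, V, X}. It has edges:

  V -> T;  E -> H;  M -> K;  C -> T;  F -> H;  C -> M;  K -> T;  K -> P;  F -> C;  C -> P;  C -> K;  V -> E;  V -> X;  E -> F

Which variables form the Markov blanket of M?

{C, K}

Pa(M) = {C}.
Ch(M) = {K}.
Co-parents of M (other parents of its children):
  parents(K) \ {M} = {C}.
MB(M) = {C, K}.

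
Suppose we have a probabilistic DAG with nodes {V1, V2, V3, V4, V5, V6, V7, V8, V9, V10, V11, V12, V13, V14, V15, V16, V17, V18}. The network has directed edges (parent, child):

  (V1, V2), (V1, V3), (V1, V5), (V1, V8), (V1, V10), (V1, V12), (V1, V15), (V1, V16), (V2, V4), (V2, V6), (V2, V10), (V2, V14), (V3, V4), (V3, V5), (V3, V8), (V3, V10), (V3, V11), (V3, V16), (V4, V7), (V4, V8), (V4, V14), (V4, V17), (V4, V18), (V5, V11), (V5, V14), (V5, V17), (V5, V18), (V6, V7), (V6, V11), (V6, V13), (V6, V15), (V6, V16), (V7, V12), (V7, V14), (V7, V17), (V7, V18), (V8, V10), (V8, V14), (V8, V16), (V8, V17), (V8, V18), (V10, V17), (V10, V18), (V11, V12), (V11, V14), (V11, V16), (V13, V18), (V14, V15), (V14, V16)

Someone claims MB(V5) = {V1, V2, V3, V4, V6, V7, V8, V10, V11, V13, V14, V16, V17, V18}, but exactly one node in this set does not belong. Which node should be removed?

V16

V5's children: V11, V14, V17, V18.
Parents of V5: V1, V3.
Parents of each child, excluding V5:
  V11's other parents are V3, V6.
  V14's other parents are V2, V4, V7, V8, V11.
  V17's other parents are V4, V7, V8, V10.
  V18 also has parents V4, V7, V8, V10, V13.
MB(V5) = {V1, V2, V3, V4, V6, V7, V8, V10, V11, V13, V14, V17, V18}.
V16 is neither a parent, child, nor co-parent of V5, so it does not belong.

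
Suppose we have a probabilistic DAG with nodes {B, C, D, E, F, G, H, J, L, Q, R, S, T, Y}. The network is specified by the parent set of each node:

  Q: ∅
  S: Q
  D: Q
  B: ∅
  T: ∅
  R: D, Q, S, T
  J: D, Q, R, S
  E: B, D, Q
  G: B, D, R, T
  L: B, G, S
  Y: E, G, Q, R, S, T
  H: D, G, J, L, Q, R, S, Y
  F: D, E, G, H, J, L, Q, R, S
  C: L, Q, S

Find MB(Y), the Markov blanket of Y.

A node's Markov blanket = Pa ∪ Ch ∪ (parents of Ch other than the node itself).
Pa(Y) = {E, G, Q, R, S, T}.
Y's children: H.
Parents of each child, excluding Y:
  H's other parents are D, G, J, L, Q, R, S.
So the Markov blanket of Y is {D, E, G, H, J, L, Q, R, S, T}.

{D, E, G, H, J, L, Q, R, S, T}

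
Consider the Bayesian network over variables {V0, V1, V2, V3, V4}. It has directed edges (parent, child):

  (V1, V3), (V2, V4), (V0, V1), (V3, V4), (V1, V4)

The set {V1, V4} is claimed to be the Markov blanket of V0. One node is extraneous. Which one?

Recall MB(v) = parents ∪ children ∪ spouses, where spouses are the other parents of v's children.
Parents of V0: none.
Ch(V0) = {V1}.
Parents of each child, excluding V0:
  V1: no additional parents.
MB(V0) = {V1}.
V4 is neither a parent, child, nor co-parent of V0, so it does not belong.

V4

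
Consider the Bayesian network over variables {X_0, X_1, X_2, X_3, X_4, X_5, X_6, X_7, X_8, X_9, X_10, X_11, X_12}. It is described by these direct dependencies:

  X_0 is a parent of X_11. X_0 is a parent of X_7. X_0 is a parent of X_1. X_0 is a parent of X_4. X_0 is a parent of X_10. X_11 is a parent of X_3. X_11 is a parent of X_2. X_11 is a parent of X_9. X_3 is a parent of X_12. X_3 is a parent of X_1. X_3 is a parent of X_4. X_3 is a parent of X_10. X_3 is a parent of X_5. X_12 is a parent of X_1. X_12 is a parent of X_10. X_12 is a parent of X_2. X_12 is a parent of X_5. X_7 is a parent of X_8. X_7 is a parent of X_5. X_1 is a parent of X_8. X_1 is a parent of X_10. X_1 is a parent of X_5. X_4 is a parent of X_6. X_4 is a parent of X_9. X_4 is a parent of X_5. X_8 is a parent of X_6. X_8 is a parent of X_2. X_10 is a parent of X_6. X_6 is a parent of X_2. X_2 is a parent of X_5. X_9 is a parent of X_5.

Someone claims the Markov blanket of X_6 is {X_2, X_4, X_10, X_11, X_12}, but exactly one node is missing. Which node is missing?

Parents of X_6: X_4, X_8, X_10.
Ch(X_6) = {X_2}.
Co-parents of X_6 (other parents of its children):
  parents(X_2) \ {X_6} = {X_8, X_11, X_12}.
MB(X_6) = {X_2, X_4, X_8, X_10, X_11, X_12}.
Comparing with the claimed set, X_8 is missing.

X_8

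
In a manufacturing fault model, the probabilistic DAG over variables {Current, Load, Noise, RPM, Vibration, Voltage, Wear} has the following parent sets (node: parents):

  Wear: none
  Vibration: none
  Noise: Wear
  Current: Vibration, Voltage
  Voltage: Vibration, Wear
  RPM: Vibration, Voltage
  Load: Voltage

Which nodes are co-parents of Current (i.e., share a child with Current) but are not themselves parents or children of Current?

{}

Current has no children, so it has no co-parents. The set is empty.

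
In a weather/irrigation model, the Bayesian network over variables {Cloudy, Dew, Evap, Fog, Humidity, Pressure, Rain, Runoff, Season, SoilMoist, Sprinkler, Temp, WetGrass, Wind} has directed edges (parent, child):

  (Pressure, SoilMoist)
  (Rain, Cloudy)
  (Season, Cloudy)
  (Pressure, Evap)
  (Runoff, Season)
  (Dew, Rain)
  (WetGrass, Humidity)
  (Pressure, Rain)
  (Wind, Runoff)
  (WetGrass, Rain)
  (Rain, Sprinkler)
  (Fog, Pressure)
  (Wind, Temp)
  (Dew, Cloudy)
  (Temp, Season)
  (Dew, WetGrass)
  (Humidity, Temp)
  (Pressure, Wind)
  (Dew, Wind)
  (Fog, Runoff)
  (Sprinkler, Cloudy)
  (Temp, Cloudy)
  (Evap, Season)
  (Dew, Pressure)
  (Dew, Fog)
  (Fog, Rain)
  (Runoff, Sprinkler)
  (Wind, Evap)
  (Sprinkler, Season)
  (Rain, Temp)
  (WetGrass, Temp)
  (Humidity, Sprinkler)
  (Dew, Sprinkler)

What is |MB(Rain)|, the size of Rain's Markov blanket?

11

A node's Markov blanket = Pa ∪ Ch ∪ (parents of Ch other than the node itself).
Pa(Rain) = {Dew, Fog, Pressure, WetGrass}.
Children of Rain: Cloudy, Sprinkler, Temp.
Co-parents of Rain (other parents of its children):
  Temp: Humidity, WetGrass, Wind
  Sprinkler: Dew, Humidity, Runoff
  Cloudy: Dew, Season, Sprinkler, Temp
MB(Rain) = {Cloudy, Dew, Fog, Humidity, Pressure, Runoff, Season, Sprinkler, Temp, WetGrass, Wind}, which has 11 nodes.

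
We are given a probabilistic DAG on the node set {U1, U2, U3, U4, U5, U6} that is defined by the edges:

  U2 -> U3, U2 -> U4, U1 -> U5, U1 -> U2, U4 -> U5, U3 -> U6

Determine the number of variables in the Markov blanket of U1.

The Markov blanket of a node is its parents, its children, and the other parents of its children.
U1's parents: none.
U1's children: U2, U5.
Other parents of U1's children:
  U2: —
  U5: U4
MB(U1) = {U2, U4, U5}, which has 3 nodes.

3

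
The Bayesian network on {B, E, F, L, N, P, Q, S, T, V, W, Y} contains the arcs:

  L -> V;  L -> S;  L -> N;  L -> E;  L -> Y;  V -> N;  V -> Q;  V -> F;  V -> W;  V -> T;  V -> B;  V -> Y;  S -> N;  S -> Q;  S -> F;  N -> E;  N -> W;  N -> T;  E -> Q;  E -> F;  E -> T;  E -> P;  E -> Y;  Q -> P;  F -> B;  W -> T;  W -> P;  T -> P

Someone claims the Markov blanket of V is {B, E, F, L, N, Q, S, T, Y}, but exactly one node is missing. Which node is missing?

The Markov blanket of a node is its parents, its children, and the other parents of its children.
V has parent L.
Ch(V) = {B, F, N, Q, T, W, Y}.
Parents of each child, excluding V:
  parents(N) \ {V} = {L, S}.
  Q also has parents E, S.
  parents(F) \ {V} = {E, S}.
  W's other parent is N.
  T's other parents are E, N, W.
  parents(B) \ {V} = {F}.
  Y's other parents are E, L.
MB(V) = {B, E, F, L, N, Q, S, T, W, Y}.
Comparing with the claimed set, W is missing.

W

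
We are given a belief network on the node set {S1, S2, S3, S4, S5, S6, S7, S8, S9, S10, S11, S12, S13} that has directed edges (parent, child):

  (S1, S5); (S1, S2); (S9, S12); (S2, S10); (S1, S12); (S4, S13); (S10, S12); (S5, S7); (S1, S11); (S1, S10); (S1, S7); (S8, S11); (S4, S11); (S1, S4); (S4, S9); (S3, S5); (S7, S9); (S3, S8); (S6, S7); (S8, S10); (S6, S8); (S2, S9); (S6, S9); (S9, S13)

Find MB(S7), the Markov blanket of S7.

S7 has parents S1, S5, S6.
S7 has child S9.
Other parents of S7's children:
  S9: S2, S4, S6
So the Markov blanket of S7 is {S1, S2, S4, S5, S6, S9}.

{S1, S2, S4, S5, S6, S9}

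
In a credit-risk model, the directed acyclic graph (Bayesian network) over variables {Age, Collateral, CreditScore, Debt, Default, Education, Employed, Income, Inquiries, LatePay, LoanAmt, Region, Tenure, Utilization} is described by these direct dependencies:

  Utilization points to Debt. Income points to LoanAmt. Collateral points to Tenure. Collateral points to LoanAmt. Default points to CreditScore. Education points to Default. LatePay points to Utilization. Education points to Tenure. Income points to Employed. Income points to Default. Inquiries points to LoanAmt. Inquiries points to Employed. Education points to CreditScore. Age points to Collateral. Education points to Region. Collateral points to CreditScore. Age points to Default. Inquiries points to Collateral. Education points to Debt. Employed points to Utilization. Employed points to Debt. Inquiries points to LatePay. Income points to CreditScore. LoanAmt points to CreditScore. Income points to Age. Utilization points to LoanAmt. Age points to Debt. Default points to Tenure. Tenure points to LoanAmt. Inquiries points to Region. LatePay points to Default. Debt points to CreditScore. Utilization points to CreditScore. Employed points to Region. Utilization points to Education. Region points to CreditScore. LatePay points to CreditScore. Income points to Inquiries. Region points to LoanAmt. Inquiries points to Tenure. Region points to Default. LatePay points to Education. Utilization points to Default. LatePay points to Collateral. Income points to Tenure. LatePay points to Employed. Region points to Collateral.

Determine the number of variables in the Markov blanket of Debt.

11

By definition, MB(Debt) is built from Debt's parents, Debt's children, and the co-parents of Debt.
Parents of Debt: Age, Education, Employed, Utilization.
Debt has child CreditScore.
For each child, the remaining parents (spouses of Debt):
  parents(CreditScore) \ {Debt} = {Collateral, Default, Education, Income, LatePay, LoanAmt, Region, Utilization}.
MB(Debt) = {Age, Collateral, CreditScore, Default, Education, Employed, Income, LatePay, LoanAmt, Region, Utilization}, which has 11 nodes.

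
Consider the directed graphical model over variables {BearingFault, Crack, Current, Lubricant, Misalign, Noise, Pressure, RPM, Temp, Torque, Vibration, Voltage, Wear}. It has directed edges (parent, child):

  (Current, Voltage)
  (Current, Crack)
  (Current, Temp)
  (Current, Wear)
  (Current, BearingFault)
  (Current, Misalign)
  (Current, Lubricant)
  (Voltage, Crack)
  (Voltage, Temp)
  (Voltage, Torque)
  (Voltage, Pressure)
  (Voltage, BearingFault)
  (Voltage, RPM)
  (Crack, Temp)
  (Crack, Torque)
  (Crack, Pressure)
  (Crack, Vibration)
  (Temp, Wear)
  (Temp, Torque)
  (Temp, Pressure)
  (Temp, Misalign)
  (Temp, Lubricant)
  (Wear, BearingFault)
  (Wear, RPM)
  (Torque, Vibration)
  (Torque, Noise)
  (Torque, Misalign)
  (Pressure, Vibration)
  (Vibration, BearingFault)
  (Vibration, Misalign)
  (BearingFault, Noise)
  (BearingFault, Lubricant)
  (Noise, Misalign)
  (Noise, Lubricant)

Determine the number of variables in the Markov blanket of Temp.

11

Temp's parents: Crack, Current, Voltage.
Temp's children: Lubricant, Misalign, Pressure, Torque, Wear.
For each child, the remaining parents (spouses of Temp):
  Wear's other parent is Current.
  Torque also has parents Crack, Voltage.
  Pressure also has parents Crack, Voltage.
  parents(Misalign) \ {Temp} = {Current, Noise, Torque, Vibration}.
  Lubricant also has parents BearingFault, Current, Noise.
MB(Temp) = {BearingFault, Crack, Current, Lubricant, Misalign, Noise, Pressure, Torque, Vibration, Voltage, Wear}, which has 11 nodes.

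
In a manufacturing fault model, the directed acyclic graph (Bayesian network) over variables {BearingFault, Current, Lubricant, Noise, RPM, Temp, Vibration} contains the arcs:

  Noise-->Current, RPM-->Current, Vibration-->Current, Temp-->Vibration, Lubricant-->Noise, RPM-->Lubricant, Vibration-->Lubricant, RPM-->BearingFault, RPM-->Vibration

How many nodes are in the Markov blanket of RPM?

6

RPM has no parents.
RPM's children: BearingFault, Current, Lubricant, Vibration.
Co-parents of RPM (other parents of its children):
  Vibration: Temp
  Lubricant: Vibration
  Current: Noise, Vibration
  BearingFault: —
MB(RPM) = {BearingFault, Current, Lubricant, Noise, Temp, Vibration}, which has 6 nodes.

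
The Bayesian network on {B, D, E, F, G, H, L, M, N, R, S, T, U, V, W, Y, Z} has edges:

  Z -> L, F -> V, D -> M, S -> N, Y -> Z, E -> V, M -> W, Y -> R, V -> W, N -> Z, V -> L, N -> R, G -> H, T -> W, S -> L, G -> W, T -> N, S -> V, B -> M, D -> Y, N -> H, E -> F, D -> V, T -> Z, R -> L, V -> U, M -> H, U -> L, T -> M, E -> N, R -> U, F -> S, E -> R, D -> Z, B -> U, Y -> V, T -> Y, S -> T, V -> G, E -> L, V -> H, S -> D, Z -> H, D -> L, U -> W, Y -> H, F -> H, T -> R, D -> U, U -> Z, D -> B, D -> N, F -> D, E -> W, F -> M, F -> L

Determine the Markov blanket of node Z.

{D, E, F, G, H, L, M, N, R, S, T, U, V, Y}

By definition, MB(Z) is built from Z's parents, Z's children, and the co-parents of Z.
Parents of Z: D, N, T, U, Y.
Ch(Z) = {H, L}.
For each child, the remaining parents (spouses of Z):
  L: D, E, F, R, S, U, V
  H: F, G, M, N, V, Y
So the Markov blanket of Z is {D, E, F, G, H, L, M, N, R, S, T, U, V, Y}.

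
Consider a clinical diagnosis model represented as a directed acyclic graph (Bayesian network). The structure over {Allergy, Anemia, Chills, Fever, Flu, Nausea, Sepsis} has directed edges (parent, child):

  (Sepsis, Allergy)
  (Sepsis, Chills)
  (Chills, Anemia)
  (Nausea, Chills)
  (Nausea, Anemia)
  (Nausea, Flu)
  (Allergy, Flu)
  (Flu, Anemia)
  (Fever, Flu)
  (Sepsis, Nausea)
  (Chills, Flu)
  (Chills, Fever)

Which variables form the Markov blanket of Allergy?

By definition, MB(Allergy) is built from Allergy's parents, Allergy's children, and the co-parents of Allergy.
Pa(Allergy) = {Sepsis}.
Ch(Allergy) = {Flu}.
Parents of each child, excluding Allergy:
  parents(Flu) \ {Allergy} = {Chills, Fever, Nausea}.
Union: {Sepsis} ∪ {Flu} ∪ {Chills, Fever, Nausea} = {Chills, Fever, Flu, Nausea, Sepsis}.

{Chills, Fever, Flu, Nausea, Sepsis}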